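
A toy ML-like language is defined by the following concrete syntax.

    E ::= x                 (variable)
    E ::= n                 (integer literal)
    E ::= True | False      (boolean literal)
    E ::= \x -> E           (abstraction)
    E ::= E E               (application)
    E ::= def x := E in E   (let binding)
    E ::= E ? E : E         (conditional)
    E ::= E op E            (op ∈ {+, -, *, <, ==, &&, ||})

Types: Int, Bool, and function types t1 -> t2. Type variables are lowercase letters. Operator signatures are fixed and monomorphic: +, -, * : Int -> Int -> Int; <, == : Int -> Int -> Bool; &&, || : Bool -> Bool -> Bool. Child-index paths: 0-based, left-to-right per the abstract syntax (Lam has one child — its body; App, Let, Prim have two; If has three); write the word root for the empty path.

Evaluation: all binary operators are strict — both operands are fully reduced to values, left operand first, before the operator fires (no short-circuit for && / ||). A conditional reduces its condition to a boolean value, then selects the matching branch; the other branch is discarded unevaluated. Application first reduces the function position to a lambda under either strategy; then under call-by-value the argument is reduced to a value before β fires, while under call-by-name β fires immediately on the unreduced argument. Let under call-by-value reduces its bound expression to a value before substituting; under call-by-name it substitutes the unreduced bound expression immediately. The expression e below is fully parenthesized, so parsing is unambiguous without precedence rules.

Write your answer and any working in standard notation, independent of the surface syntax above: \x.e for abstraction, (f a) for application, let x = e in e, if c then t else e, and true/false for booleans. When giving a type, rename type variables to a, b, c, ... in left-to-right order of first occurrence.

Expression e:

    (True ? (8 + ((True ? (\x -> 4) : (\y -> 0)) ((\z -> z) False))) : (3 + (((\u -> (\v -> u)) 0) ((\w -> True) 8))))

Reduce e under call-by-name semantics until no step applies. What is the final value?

Working:
step 0: (if true then (8 + ((if true then (\x.4) else (\y.0)) ((\z.z) false))) else (3 + (((\u.(\v.u)) 0) ((\w.true) 8))))
step 1: [if@root] (8 + ((if true then (\x.4) else (\y.0)) ((\z.z) false)))
step 2: [if@1.0] (8 + ((\x.4) ((\z.z) false)))
step 3: [beta@1] (8 + 4)
step 4: [delta@root] 12

Answer: 12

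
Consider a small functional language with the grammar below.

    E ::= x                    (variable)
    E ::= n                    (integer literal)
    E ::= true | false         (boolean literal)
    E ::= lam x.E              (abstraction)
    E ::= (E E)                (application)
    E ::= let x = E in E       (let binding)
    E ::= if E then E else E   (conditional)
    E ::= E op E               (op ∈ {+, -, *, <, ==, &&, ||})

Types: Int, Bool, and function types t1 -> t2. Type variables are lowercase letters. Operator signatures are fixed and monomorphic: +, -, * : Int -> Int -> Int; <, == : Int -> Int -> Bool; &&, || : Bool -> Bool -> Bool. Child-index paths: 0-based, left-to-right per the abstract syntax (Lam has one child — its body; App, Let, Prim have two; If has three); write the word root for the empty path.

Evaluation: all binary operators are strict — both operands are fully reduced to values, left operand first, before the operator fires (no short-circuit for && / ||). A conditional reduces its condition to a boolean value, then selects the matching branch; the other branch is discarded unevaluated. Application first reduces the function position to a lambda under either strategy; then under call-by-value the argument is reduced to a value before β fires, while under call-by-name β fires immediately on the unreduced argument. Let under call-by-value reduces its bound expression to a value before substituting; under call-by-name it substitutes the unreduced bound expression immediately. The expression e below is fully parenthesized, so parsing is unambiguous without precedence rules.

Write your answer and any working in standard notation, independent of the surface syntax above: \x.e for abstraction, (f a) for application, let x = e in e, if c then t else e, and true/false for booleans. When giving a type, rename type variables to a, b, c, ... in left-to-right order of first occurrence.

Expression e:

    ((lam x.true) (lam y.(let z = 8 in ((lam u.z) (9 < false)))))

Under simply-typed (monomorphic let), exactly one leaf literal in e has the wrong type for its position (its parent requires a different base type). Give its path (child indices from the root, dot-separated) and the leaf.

Answer: 1.0.1.1.1 : false

Derivation:
\x._ : a -> Bool
let z : Int
z : Int
\u._ : c -> Int
  unify Int ~ Int
  unify Bool ~ Int
  FAIL: mismatch Bool ~ Int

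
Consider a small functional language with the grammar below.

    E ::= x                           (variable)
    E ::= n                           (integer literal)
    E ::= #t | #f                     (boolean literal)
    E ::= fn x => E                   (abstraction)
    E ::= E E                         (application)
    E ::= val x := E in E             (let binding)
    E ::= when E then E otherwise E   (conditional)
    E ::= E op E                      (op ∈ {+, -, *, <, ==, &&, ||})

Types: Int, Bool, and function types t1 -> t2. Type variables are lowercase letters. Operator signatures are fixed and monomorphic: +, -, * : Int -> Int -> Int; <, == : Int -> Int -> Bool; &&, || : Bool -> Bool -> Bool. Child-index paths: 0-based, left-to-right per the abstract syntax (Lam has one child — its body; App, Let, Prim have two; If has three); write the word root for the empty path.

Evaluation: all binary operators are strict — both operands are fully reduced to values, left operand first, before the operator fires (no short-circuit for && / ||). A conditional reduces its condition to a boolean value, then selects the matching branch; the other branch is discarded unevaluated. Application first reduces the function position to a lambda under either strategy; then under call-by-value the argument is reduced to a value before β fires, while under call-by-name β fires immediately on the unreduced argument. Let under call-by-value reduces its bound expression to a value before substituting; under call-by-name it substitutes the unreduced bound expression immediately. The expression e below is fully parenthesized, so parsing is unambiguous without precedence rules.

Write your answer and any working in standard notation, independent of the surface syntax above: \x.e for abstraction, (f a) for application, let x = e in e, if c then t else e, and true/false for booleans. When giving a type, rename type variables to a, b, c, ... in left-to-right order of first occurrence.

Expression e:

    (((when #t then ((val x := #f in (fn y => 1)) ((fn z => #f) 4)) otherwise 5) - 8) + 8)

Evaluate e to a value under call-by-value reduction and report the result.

Trace:
step 0: (((if true then ((let x = false in (\y.1)) ((\z.false) 4)) else 5) - 8) + 8)
step 1: [if@0.0] ((((let x = false in (\y.1)) ((\z.false) 4)) - 8) + 8)
step 2: [let@0.0.0] ((((\y.1) ((\z.false) 4)) - 8) + 8)
step 3: [beta@0.0.1] ((((\y.1) false) - 8) + 8)
step 4: [beta@0.0] ((1 - 8) + 8)
step 5: [delta@0] (-7 + 8)
step 6: [delta@root] 1

Answer: 1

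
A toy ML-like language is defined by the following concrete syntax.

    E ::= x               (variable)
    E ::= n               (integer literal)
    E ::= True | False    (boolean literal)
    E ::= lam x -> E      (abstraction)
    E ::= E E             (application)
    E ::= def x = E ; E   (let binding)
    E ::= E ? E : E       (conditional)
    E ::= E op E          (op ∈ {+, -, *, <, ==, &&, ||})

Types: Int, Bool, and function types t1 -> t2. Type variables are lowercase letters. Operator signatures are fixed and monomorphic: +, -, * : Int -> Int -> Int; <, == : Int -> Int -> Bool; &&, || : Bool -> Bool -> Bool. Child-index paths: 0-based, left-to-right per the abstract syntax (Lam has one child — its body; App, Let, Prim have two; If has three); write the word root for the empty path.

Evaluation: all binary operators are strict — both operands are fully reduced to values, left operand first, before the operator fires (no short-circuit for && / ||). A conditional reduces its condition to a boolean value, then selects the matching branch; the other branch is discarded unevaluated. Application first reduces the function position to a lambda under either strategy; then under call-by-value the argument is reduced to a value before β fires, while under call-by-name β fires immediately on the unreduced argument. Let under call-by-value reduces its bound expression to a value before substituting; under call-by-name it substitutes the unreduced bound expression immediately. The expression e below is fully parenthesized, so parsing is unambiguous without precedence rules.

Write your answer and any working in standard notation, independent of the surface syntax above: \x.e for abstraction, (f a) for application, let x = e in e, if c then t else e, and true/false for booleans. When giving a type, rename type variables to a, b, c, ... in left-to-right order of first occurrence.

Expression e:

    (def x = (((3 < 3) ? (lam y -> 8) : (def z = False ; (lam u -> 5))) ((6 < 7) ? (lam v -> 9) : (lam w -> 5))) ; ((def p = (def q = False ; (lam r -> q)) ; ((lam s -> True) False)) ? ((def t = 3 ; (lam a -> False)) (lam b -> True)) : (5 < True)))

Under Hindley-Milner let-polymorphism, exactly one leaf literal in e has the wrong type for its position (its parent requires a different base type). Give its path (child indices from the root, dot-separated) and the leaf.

Answer: 1.2.1 : true

Trace:
  unify Int ~ Int
  unify Int ~ Int
  unify Bool ~ Bool
\y._ : a -> Int
let z : Bool
\u._ : b -> Int
  unify a -> Int ~ b -> Int
  unify a ~ b
  unify Int ~ Int
  unify Int ~ Int
  unify Int ~ Int
  unify Bool ~ Bool
\v._ : c -> Int
\w._ : d -> Int
  unify c -> Int ~ d -> Int
  unify c ~ d
  unify Int ~ Int
  unify b -> Int ~ (d -> Int) -> e
  unify b ~ d -> Int
  unify Int ~ e
_ _ : Int
let x : Int
let q : Bool
q : Bool
\r._ : f -> Bool
let p : forall. f -> Bool
\s._ : g -> Bool
  unify g -> Bool ~ Bool -> h
  unify g ~ Bool
  unify Bool ~ h
_ _ : Bool
  unify Bool ~ Bool
let t : Int
\a._ : i -> Bool
\b._ : j -> Bool
  unify i -> Bool ~ (j -> Bool) -> k
  unify i ~ j -> Bool
  unify Bool ~ k
_ _ : Bool
  unify Int ~ Int
  unify Bool ~ Int
  FAIL: mismatch Bool ~ Int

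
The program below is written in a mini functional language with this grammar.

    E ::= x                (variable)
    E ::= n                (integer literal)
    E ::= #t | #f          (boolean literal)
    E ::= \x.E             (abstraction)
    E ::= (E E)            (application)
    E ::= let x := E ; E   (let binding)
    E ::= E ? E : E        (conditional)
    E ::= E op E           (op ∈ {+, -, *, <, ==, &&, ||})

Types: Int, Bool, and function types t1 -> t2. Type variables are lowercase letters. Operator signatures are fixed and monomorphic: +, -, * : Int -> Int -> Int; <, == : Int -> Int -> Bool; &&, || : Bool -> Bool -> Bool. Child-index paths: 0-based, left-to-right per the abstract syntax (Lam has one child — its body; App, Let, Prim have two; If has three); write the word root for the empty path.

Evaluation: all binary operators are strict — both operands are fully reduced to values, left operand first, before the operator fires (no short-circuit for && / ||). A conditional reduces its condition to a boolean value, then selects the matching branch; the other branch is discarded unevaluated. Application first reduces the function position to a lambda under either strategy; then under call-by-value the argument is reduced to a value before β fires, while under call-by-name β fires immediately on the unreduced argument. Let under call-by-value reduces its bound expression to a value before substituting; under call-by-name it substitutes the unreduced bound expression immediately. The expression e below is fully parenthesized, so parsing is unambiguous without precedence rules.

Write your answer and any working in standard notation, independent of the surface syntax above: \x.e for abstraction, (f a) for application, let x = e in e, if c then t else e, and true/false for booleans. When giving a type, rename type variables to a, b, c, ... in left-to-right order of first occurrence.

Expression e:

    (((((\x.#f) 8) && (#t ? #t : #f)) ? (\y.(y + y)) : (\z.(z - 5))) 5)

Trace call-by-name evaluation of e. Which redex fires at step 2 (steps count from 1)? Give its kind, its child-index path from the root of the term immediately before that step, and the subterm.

Derivation:
step 0: ((if (((\x.false) 8) && (if true then true else false)) then (\y.(y + y)) else (\z.(z - 5))) 5)
step 1: [beta@0.0.0] ((if (false && (if true then true else false)) then (\y.(y + y)) else (\z.(z - 5))) 5)
step 2: [if@0.0.1] ((if (false && true) then (\y.(y + y)) else (\z.(z - 5))) 5)

Answer: if at 0.0.1 : (if true then true else false)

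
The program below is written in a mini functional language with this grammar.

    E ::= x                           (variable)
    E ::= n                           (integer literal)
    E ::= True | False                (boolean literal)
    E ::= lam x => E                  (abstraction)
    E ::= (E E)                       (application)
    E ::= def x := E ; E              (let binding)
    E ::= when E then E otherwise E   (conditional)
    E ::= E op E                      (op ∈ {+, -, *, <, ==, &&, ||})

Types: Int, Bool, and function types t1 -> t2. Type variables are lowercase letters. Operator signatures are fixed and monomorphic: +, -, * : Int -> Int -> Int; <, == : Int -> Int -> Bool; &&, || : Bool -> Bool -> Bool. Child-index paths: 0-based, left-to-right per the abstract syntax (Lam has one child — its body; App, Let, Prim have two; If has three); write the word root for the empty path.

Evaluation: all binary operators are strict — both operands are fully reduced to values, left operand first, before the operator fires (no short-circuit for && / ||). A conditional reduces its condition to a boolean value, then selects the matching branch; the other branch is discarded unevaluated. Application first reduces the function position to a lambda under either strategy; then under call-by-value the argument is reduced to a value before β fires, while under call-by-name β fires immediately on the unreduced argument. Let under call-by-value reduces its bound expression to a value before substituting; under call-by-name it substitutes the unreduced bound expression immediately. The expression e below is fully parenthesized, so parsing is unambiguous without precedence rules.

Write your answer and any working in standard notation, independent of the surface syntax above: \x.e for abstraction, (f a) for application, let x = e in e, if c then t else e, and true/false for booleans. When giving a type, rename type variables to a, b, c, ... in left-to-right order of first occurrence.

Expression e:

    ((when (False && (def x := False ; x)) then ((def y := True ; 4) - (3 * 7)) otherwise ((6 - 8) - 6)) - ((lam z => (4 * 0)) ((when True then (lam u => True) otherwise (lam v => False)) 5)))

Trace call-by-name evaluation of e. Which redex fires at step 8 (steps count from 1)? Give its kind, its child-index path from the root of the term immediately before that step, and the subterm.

Answer: delta at root : (-8 - 0)

Working:
step 0: ((if (false && (let x = false in x)) then ((let y = true in 4) - (3 * 7)) else ((6 - 8) - 6)) - ((\z.(4 * 0)) ((if true then (\u.true) else (\v.false)) 5)))
step 1: [let@0.0.1] ((if (false && false) then ((let y = true in 4) - (3 * 7)) else ((6 - 8) - 6)) - ((\z.(4 * 0)) ((if true then (\u.true) else (\v.false)) 5)))
step 2: [delta@0.0] ((if false then ((let y = true in 4) - (3 * 7)) else ((6 - 8) - 6)) - ((\z.(4 * 0)) ((if true then (\u.true) else (\v.false)) 5)))
step 3: [if@0] (((6 - 8) - 6) - ((\z.(4 * 0)) ((if true then (\u.true) else (\v.false)) 5)))
step 4: [delta@0.0] ((-2 - 6) - ((\z.(4 * 0)) ((if true then (\u.true) else (\v.false)) 5)))
step 5: [delta@0] (-8 - ((\z.(4 * 0)) ((if true then (\u.true) else (\v.false)) 5)))
step 6: [beta@1] (-8 - (4 * 0))
step 7: [delta@1] (-8 - 0)
step 8: [delta@root] -8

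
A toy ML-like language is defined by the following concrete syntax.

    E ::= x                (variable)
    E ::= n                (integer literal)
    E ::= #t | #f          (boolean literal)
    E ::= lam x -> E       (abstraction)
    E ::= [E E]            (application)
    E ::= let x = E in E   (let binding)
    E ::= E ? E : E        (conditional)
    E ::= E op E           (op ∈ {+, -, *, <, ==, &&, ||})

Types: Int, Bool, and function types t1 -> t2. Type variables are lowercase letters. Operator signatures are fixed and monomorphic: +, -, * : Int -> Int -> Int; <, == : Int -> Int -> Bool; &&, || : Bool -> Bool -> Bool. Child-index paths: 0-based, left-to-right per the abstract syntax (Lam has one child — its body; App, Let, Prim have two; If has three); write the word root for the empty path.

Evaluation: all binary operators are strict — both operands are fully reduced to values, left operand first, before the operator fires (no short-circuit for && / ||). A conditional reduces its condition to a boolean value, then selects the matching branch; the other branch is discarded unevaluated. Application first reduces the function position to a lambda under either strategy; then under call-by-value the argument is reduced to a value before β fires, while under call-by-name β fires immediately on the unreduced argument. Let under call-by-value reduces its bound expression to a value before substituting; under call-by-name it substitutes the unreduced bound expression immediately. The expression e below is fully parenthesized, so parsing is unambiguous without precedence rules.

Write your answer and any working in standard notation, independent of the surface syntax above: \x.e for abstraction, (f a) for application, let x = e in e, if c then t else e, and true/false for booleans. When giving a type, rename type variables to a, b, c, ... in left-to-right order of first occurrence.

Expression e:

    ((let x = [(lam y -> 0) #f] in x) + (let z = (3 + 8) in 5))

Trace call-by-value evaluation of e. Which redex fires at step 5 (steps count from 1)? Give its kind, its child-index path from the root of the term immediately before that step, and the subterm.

Derivation:
step 0: ((let x = ((\y.0) false) in x) + (let z = (3 + 8) in 5))
step 1: [beta@0.0] ((let x = 0 in x) + (let z = (3 + 8) in 5))
step 2: [let@0] (0 + (let z = (3 + 8) in 5))
step 3: [delta@1.0] (0 + (let z = 11 in 5))
step 4: [let@1] (0 + 5)
step 5: [delta@root] 5

Answer: delta at root : (0 + 5)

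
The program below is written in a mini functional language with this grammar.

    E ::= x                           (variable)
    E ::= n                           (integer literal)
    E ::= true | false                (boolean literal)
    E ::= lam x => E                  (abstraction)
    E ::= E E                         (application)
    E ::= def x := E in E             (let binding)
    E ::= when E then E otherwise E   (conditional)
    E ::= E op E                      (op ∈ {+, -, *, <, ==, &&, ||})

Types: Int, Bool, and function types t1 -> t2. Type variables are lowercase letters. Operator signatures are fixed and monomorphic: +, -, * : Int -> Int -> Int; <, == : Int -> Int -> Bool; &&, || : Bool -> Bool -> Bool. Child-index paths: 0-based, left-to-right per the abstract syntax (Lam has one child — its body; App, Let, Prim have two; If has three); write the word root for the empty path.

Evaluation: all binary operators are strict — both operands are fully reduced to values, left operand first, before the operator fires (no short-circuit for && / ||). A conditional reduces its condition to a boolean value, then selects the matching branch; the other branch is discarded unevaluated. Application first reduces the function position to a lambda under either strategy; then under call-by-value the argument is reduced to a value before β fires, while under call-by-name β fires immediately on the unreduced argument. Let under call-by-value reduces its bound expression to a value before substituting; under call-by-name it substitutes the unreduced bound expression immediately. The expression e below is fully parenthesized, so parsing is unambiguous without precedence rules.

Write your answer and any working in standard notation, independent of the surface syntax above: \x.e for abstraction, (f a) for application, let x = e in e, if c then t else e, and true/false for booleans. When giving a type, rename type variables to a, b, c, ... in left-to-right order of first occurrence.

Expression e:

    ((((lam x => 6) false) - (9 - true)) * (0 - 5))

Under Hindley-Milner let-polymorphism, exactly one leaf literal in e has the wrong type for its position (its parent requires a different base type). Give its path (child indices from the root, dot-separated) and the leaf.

Answer: 0.1.1 : true

Derivation:
\x._ : a -> Int
  unify a -> Int ~ Bool -> b
  unify a ~ Bool
  unify Int ~ b
_ _ : Int
  unify Int ~ Int
  unify Int ~ Int
  unify Bool ~ Int
  FAIL: mismatch Bool ~ Int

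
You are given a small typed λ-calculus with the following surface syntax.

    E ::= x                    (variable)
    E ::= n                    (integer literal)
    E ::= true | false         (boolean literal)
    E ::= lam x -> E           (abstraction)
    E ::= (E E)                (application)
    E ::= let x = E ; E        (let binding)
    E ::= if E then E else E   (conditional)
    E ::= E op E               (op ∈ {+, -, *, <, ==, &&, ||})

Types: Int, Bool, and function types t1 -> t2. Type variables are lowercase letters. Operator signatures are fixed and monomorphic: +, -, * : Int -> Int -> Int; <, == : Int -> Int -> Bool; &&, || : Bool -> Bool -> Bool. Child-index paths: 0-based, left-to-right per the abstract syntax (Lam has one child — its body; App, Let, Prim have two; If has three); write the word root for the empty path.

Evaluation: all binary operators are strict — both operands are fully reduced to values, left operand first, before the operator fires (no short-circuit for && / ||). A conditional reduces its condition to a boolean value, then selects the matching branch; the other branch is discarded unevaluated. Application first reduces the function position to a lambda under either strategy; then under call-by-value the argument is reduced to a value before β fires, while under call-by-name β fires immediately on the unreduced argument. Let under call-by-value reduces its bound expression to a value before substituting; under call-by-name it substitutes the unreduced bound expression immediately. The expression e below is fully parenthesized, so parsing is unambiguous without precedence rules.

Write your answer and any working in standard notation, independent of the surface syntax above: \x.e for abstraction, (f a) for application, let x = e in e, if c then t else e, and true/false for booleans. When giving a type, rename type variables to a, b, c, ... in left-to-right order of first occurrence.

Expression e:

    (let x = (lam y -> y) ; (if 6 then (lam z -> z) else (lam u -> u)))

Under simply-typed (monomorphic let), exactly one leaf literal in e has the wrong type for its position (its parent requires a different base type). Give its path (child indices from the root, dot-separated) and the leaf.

Answer: 1.0 : 6

Working:
y : a
\y._ : a -> a
let x : a -> a
  unify Int ~ Bool
  FAIL: mismatch Int ~ Bool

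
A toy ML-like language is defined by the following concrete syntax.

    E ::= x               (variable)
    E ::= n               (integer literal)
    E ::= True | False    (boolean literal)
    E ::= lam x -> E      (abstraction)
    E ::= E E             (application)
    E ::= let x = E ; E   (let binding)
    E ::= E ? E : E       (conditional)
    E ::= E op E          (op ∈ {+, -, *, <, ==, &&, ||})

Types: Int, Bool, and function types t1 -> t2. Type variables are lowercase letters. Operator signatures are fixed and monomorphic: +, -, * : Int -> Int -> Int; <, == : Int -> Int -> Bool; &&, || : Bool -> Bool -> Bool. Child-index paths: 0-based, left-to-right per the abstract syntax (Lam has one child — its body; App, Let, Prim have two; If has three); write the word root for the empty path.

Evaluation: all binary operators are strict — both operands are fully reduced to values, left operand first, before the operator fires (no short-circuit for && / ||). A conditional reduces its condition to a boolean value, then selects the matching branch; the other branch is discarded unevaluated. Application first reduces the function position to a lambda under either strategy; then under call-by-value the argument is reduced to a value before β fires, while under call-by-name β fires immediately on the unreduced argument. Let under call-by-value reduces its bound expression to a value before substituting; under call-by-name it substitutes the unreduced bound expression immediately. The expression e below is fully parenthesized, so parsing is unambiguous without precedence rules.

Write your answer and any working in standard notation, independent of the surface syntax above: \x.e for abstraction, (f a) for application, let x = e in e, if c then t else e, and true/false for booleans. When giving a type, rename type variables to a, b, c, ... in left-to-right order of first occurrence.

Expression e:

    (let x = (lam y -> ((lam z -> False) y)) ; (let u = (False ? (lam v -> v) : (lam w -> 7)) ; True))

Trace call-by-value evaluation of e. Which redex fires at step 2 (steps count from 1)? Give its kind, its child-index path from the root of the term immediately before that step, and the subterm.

Derivation:
step 0: (let x = (\y.((\z.false) y)) in (let u = (if false then (\v.v) else (\w.7)) in true))
step 1: [let@root] (let u = (if false then (\v.v) else (\w.7)) in true)
step 2: [if@0] (let u = (\w.7) in true)

Answer: if at 0 : (if false then (\v.v) else (\w.7))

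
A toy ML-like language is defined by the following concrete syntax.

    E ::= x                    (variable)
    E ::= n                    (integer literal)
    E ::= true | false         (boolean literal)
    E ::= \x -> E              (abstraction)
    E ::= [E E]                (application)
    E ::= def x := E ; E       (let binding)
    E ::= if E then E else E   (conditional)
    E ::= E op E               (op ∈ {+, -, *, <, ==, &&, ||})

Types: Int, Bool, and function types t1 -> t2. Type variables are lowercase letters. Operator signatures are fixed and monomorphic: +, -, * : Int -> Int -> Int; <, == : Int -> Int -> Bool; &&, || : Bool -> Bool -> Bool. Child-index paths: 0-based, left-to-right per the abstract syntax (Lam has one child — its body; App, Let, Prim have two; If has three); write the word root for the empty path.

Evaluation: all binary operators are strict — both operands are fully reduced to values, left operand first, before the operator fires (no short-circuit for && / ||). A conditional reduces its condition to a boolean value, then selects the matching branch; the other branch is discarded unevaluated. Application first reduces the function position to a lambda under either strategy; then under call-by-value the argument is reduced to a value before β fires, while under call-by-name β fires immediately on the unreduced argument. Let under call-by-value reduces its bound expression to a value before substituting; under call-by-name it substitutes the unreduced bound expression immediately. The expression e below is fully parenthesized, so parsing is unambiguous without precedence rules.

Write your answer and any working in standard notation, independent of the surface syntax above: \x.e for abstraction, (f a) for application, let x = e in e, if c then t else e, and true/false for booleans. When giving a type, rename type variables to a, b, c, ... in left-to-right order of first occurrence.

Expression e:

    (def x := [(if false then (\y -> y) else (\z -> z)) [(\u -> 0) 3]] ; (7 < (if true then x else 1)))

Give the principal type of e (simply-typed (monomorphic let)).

Answer: Bool

Derivation:
  unify Bool ~ Bool
y : a
\y._ : a -> a
z : b
\z._ : b -> b
  unify a -> a ~ b -> b
  unify a ~ b
  unify b ~ b
\u._ : c -> Int
  unify c -> Int ~ Int -> d
  unify c ~ Int
  unify Int ~ d
_ _ : Int
  unify b -> b ~ Int -> e
  unify b ~ Int
  unify Int ~ e
_ _ : Int
let x : Int
  unify Int ~ Int
  unify Bool ~ Bool
x : Int
  unify Int ~ Int
  unify Int ~ Int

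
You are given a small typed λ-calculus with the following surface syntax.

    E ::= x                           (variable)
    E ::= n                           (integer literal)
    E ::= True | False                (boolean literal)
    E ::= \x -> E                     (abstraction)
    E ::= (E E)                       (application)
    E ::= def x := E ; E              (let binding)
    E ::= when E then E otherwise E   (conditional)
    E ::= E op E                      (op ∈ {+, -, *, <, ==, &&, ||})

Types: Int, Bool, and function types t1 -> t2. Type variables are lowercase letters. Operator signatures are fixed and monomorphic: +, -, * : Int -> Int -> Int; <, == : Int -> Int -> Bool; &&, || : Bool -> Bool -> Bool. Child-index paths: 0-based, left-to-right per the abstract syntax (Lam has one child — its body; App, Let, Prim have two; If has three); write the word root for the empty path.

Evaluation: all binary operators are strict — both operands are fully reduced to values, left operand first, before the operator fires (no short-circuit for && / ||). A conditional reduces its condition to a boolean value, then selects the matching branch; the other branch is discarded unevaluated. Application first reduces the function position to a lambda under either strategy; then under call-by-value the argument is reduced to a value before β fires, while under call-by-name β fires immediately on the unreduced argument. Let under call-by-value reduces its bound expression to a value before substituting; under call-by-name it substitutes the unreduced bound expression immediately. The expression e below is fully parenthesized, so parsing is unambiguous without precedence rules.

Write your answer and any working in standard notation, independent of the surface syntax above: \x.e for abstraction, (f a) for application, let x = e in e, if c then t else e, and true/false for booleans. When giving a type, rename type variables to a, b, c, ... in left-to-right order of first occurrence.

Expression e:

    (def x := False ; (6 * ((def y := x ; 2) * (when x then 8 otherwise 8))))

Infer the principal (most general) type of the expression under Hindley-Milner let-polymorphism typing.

Working:
let x : Bool
  unify Int ~ Int
x : Bool
let y : Bool
  unify Int ~ Int
x : Bool
  unify Bool ~ Bool
  unify Int ~ Int
  unify Int ~ Int
  unify Int ~ Int

Answer: Int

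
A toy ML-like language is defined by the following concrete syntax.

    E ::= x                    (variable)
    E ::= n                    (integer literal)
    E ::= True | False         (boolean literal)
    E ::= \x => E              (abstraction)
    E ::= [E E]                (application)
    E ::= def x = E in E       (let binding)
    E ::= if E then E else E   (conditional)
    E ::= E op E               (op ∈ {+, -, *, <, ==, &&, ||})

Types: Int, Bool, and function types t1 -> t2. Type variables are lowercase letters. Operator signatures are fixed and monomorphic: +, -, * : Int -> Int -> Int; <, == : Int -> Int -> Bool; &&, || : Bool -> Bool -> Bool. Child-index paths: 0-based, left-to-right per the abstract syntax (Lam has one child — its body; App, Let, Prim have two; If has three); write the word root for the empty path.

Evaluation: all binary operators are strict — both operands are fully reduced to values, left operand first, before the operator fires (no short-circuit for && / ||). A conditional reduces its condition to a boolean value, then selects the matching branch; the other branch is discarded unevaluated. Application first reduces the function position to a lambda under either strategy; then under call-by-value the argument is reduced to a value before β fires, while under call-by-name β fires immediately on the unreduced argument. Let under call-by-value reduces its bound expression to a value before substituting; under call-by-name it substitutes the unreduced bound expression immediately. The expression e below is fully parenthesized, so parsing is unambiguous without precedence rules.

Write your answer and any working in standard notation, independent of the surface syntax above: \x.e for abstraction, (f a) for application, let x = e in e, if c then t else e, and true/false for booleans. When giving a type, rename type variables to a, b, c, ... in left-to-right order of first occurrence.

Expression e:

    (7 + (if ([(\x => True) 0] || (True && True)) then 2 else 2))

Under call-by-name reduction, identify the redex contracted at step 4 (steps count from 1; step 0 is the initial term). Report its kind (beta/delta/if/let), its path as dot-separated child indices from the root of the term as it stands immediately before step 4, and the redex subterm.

Working:
step 0: (7 + (if (((\x.true) 0) || (true && true)) then 2 else 2))
step 1: [beta@1.0.0] (7 + (if (true || (true && true)) then 2 else 2))
step 2: [delta@1.0.1] (7 + (if (true || true) then 2 else 2))
step 3: [delta@1.0] (7 + (if true then 2 else 2))
step 4: [if@1] (7 + 2)

Answer: if at 1 : (if true then 2 else 2)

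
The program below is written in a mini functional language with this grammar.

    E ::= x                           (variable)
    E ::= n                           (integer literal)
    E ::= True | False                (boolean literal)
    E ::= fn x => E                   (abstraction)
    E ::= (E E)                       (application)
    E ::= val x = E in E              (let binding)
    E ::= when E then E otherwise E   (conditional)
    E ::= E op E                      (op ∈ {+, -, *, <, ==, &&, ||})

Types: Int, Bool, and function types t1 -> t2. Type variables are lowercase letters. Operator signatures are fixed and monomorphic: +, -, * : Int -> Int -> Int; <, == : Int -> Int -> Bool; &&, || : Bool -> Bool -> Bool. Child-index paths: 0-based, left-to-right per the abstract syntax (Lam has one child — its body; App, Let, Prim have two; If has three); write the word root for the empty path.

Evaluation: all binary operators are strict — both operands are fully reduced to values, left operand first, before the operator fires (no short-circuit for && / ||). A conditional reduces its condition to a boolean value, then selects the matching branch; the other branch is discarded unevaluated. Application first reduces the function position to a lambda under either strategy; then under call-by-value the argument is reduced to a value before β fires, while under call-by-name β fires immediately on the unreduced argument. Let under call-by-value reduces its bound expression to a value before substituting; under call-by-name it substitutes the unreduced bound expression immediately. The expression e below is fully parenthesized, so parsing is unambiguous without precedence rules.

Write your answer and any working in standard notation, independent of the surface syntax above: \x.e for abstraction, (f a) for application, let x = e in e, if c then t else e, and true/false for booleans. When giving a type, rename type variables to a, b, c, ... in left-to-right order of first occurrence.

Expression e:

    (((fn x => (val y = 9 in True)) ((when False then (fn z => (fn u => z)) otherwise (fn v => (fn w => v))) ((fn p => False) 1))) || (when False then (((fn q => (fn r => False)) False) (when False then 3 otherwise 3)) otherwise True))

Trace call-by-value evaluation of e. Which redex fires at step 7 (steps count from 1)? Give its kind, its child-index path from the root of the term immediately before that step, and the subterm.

Working:
step 0: (((\x.(let y = 9 in true)) ((if false then (\z.(\u.z)) else (\v.(\w.v))) ((\p.false) 1))) || (if false then (((\q.(\r.false)) false) (if false then 3 else 3)) else true))
step 1: [if@0.1.0] (((\x.(let y = 9 in true)) ((\v.(\w.v)) ((\p.false) 1))) || (if false then (((\q.(\r.false)) false) (if false then 3 else 3)) else true))
step 2: [beta@0.1.1] (((\x.(let y = 9 in true)) ((\v.(\w.v)) false)) || (if false then (((\q.(\r.false)) false) (if false then 3 else 3)) else true))
step 3: [beta@0.1] (((\x.(let y = 9 in true)) (\w.false)) || (if false then (((\q.(\r.false)) false) (if false then 3 else 3)) else true))
step 4: [beta@0] ((let y = 9 in true) || (if false then (((\q.(\r.false)) false) (if false then 3 else 3)) else true))
step 5: [let@0] (true || (if false then (((\q.(\r.false)) false) (if false then 3 else 3)) else true))
step 6: [if@1] (true || true)
step 7: [delta@root] true

Answer: delta at root : (true || true)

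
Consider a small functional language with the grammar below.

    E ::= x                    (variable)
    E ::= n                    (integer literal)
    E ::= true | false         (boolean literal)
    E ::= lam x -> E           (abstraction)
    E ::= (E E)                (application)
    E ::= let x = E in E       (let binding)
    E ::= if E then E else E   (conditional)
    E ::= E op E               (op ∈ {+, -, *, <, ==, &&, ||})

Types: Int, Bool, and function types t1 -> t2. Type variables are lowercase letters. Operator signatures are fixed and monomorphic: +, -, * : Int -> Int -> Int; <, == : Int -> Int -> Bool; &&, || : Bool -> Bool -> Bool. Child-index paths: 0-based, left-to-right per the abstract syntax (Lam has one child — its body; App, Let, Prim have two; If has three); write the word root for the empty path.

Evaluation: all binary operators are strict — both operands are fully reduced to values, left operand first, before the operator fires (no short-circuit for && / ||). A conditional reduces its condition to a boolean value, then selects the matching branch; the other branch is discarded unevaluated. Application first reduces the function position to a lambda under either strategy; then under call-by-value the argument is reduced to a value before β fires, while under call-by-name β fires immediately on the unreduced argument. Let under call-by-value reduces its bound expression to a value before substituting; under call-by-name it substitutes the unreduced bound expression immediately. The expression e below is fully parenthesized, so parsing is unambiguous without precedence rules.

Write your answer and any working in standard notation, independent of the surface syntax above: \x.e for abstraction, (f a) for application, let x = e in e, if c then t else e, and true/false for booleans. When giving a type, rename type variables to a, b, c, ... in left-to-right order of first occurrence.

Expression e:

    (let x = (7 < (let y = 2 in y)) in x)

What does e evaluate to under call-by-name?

Answer: false

Trace:
step 0: (let x = (7 < (let y = 2 in y)) in x)
step 1: [let@root] (7 < (let y = 2 in y))
step 2: [let@1] (7 < 2)
step 3: [delta@root] false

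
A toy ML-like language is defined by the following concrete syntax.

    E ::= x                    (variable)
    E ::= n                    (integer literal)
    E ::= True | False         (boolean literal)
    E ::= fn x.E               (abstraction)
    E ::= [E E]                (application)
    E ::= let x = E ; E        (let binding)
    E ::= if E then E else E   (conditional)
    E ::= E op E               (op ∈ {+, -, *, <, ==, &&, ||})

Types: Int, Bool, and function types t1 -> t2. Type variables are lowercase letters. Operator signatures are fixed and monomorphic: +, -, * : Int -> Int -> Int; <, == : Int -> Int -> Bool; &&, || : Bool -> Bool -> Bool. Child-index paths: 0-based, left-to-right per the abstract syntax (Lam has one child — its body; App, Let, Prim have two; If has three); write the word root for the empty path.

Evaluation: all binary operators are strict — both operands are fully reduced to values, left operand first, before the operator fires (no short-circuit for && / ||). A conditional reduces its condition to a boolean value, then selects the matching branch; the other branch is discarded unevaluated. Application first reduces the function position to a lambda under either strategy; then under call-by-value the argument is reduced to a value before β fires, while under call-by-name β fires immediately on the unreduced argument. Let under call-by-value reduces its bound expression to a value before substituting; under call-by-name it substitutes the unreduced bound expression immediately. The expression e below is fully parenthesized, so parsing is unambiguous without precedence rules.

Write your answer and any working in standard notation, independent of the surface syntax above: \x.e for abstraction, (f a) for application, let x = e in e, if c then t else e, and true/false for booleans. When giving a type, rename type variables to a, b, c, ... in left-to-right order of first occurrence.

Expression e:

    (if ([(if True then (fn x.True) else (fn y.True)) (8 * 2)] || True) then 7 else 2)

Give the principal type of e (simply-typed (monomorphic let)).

Working:
  unify Bool ~ Bool
\x._ : a -> Bool
\y._ : b -> Bool
  unify a -> Bool ~ b -> Bool
  unify a ~ b
  unify Bool ~ Bool
  unify Int ~ Int
  unify Int ~ Int
  unify b -> Bool ~ Int -> c
  unify b ~ Int
  unify Bool ~ c
_ _ : Bool
  unify Bool ~ Bool
  unify Bool ~ Bool
  unify Bool ~ Bool
  unify Int ~ Int

Answer: Int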